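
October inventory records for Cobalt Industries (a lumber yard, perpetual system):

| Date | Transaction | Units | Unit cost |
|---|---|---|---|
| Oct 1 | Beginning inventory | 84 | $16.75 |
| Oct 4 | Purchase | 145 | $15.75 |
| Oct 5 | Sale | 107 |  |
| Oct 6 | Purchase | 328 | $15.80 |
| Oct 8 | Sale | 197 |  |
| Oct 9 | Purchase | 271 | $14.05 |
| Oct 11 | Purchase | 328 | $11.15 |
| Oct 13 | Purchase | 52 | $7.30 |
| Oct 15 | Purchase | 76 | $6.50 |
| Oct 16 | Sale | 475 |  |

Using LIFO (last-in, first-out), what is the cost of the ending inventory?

Ending inventory = $7,615.90

Oct 5, 107 sold [LIFO — newest first]: 107 @ $15.75 = $1,685.25
Oct 8, 197 sold [LIFO — newest first]: 197 @ $15.80 = $3,112.60
Oct 16, 475 sold [LIFO — newest first]: 76 @ $6.50 + 52 @ $7.30 + 328 @ $11.15 + 19 @ $14.05 = $4,797.75
Total COGS = $1,685.25 + $3,112.60 + $4,797.75 = $9,595.60
Ending inventory: 84 @ $16.75 + 38 @ $15.75 + 131 @ $15.80 + 252 @ $14.05 = $7,615.90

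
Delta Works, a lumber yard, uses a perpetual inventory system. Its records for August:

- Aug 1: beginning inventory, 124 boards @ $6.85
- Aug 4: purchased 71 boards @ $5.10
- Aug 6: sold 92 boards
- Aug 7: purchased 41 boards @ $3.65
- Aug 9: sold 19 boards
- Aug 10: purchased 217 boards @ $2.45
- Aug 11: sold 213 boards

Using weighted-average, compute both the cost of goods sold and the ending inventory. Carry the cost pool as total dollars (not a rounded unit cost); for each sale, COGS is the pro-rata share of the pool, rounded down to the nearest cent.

COGS = $1,433.73; ending inventory = $459.07

After Aug 1: 124 on hand, pool $849.40 (≈ $6.8500 each)
After Aug 4: 195 on hand, pool $1,211.50 (≈ $6.2128 each)
Aug 6, sell 92: 92/195 × $1,211.50 → $571.57
After Aug 7: 144 on hand, pool $789.58 (≈ $5.4832 each)
Aug 9, sell 19: 19/144 × $789.58 → $104.18
After Aug 10: 342 on hand, pool $1,217.05 (≈ $3.5586 each)
Aug 11, sell 213: 213/342 × $1,217.05 → $757.98
Total COGS = $571.57 + $104.18 + $757.98 = $1,433.73
Ending inventory (cost pool remaining) = $459.07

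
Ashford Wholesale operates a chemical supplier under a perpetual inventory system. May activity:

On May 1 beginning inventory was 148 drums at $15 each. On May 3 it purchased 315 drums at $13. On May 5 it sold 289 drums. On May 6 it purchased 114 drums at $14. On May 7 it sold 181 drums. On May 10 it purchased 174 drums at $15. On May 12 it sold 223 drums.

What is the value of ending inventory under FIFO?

May 5, 289 sold [FIFO — oldest first]: 148 @ $15 + 141 @ $13 = $4,053
May 7, 181 sold [FIFO — oldest first]: 174 @ $13 + 7 @ $14 = $2,360
May 12, 223 sold [FIFO — oldest first]: 107 @ $14 + 116 @ $15 = $3,238
Total COGS = $4,053 + $2,360 + $3,238 = $9,651
Ending inventory: 58 @ $15 = $870
Check: goods available $10,521 = COGS $9,651 + ending $870

Ending inventory = $870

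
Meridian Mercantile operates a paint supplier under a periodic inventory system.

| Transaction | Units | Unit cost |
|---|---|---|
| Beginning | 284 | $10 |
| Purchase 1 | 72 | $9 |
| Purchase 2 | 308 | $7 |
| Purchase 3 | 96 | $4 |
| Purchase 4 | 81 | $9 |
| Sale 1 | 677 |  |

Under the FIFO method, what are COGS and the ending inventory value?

COGS = $5,696; ending inventory = $1,061

Sale 1 (677) [FIFO — oldest first]: 284 @ $10 + 72 @ $9 + 308 @ $7 + 13 @ $4 = $5,696
Ending inventory: 83 @ $4 + 81 @ $9 = $1,061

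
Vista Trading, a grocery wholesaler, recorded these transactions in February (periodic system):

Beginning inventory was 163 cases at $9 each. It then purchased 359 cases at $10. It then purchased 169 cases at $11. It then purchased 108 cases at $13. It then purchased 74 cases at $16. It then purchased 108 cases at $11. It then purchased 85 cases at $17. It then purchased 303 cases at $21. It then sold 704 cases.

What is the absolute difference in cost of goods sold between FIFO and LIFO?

FIFO COGS: 163 @ $9 + 359 @ $10 + 169 @ $11 + 13 @ $13 = $7,085
LIFO COGS: 303 @ $21 + 85 @ $17 + 108 @ $11 + 74 @ $16 + 108 @ $13 + 26 @ $11 = $11,870
Difference = |$7,085 − $11,870| = $4,785

$4,785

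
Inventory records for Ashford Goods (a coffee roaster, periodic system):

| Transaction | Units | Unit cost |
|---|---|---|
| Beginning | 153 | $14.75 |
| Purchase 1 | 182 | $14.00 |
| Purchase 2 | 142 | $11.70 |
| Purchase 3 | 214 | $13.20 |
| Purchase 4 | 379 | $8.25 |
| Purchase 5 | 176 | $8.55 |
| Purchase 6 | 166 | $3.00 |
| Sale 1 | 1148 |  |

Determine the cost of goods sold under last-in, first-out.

Sale 1 (1148) [LIFO — newest first]: 166 @ $3.00 + 176 @ $8.55 + 379 @ $8.25 + 214 @ $13.20 + 142 @ $11.70 + 71 @ $14.00 = $10,609.75
Ending inventory: 153 @ $14.75 + 111 @ $14.00 = $3,810.75

COGS = $10,609.75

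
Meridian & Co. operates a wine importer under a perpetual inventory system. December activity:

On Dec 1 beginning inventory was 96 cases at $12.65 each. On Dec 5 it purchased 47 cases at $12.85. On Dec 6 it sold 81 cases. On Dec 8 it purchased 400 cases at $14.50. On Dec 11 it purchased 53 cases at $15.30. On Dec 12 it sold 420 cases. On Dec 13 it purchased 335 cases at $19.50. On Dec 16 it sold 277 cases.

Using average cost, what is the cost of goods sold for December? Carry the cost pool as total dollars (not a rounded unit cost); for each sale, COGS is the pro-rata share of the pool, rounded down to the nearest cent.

After Dec 1: 96 on hand, pool $1,214.40 (≈ $12.6500 each)
After Dec 5: 143 on hand, pool $1,818.35 (≈ $12.7157 each)
Dec 6, sell 81: 81/143 × $1,818.35 → $1,029.97
After Dec 8: 462 on hand, pool $6,588.38 (≈ $14.2606 each)
After Dec 11: 515 on hand, pool $7,399.28 (≈ $14.3675 each)
Dec 12, sell 420: 420/515 × $7,399.28 → $6,034.36
After Dec 13: 430 on hand, pool $7,897.42 (≈ $18.3661 each)
Dec 16, sell 277: 277/430 × $7,897.42 → $5,087.40
Total COGS = $1,029.97 + $6,034.36 + $5,087.40 = $12,151.73
Ending inventory (cost pool remaining) = $2,810.02

COGS = $12,151.73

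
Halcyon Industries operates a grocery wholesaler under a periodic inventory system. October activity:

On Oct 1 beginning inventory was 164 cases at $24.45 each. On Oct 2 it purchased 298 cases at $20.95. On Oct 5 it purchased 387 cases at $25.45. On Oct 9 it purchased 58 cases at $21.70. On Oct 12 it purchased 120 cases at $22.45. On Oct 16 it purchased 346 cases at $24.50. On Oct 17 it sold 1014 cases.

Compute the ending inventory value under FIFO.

Oct 17, 1014 sold [FIFO — oldest first]: 164 @ $24.45 + 298 @ $20.95 + 387 @ $25.45 + 58 @ $21.70 + 107 @ $22.45 = $23,762.80
Ending inventory: 13 @ $22.45 + 346 @ $24.50 = $8,768.85

Ending inventory = $8,768.85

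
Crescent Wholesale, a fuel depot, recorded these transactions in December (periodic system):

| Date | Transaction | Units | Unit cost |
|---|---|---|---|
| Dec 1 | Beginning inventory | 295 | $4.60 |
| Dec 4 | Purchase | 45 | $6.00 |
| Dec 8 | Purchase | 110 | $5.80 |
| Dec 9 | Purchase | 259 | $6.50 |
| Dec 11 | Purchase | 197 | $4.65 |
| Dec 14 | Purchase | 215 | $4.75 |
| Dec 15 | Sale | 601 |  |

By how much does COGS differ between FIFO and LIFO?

FIFO COGS: 295 @ $4.60 + 45 @ $6.00 + 110 @ $5.80 + 151 @ $6.50 = $3,246.50
LIFO COGS: 215 @ $4.75 + 197 @ $4.65 + 189 @ $6.50 = $3,165.80
Difference = |$3,246.50 − $3,165.80| = $80.70

$80.70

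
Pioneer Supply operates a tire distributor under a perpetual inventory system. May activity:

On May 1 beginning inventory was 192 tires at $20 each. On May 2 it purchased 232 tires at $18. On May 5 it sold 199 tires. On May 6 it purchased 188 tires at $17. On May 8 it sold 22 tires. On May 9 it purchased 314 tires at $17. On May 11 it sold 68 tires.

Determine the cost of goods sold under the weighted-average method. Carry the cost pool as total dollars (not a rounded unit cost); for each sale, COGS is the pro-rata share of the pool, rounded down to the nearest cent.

COGS = $5,354.21

After May 1: 192 on hand, pool $3,840.00 (≈ $20.0000 each)
After May 2: 424 on hand, pool $8,016.00 (≈ $18.9057 each)
May 5, sell 199: 199/424 × $8,016.00 → $3,762.22
After May 6: 413 on hand, pool $7,449.78 (≈ $18.0382 each)
May 8, sell 22: 22/413 × $7,449.78 → $396.84
After May 9: 705 on hand, pool $12,390.94 (≈ $17.5758 each)
May 11, sell 68: 68/705 × $12,390.94 → $1,195.15
Total COGS = $3,762.22 + $396.84 + $1,195.15 = $5,354.21
Ending inventory (cost pool remaining) = $11,195.79
Check: goods available $16,550.00 = COGS $5,354.21 + ending $11,195.79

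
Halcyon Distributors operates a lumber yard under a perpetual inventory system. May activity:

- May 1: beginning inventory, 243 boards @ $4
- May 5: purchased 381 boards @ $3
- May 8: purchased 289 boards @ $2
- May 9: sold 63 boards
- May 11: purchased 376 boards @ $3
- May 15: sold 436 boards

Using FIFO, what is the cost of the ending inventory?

May 9, 63 sold [FIFO — oldest first]: 63 @ $4 = $252
May 15, 436 sold [FIFO — oldest first]: 180 @ $4 + 256 @ $3 = $1,488
Total COGS = $252 + $1,488 = $1,740
Ending inventory: 125 @ $3 + 289 @ $2 + 376 @ $3 = $2,081

Ending inventory = $2,081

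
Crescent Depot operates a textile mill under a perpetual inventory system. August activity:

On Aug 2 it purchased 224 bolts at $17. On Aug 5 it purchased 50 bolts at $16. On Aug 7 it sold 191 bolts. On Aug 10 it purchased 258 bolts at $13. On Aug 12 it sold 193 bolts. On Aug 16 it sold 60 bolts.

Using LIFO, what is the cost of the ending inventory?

Aug 7, 191 sold [LIFO — newest first]: 50 @ $16 + 141 @ $17 = $3,197
Aug 12, 193 sold [LIFO — newest first]: 193 @ $13 = $2,509
Aug 16, 60 sold [LIFO — newest first]: 60 @ $13 = $780
Total COGS = $3,197 + $2,509 + $780 = $6,486
Ending inventory: 83 @ $17 + 5 @ $13 = $1,476

Ending inventory = $1,476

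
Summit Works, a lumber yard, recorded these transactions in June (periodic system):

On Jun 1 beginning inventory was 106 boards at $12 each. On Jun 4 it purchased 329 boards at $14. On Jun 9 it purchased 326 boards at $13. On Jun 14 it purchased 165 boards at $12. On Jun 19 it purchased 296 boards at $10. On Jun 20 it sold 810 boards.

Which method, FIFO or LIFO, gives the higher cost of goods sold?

FIFO COGS: 106 @ $12 + 329 @ $14 + 326 @ $13 + 49 @ $12 = $10,704
LIFO COGS: 296 @ $10 + 165 @ $12 + 326 @ $13 + 23 @ $14 = $9,500

FIFO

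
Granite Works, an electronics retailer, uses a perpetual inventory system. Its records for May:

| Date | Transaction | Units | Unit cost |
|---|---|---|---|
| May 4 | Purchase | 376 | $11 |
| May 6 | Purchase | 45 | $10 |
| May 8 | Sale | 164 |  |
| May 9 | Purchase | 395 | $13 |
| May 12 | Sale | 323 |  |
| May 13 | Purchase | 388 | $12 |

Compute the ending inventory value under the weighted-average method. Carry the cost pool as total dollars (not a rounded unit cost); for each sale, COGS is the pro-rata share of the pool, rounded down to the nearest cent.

Ending inventory = $8,659.78

After May 4: 376 on hand, pool $4,136.00 (≈ $11.0000 each)
After May 6: 421 on hand, pool $4,586.00 (≈ $10.8931 each)
May 8, sell 164: 164/421 × $4,586.00 → $1,786.47
After May 9: 652 on hand, pool $7,934.53 (≈ $12.1695 each)
May 12, sell 323: 323/652 × $7,934.53 → $3,930.75
After May 13: 717 on hand, pool $8,659.78 (≈ $12.0778 each)
Total COGS = $1,786.47 + $3,930.75 = $5,717.22
Ending inventory (cost pool remaining) = $8,659.78
Check: goods available $14,377.00 = COGS $5,717.22 + ending $8,659.78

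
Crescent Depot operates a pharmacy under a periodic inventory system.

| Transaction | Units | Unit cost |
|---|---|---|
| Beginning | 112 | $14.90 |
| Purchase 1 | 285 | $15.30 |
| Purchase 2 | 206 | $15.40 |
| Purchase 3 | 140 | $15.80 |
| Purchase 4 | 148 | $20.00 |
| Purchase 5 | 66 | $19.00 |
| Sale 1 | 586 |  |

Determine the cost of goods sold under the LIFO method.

COGS = $9,996.20

Sale 1 (586) [LIFO — newest first]: 66 @ $19.00 + 148 @ $20.00 + 140 @ $15.80 + 206 @ $15.40 + 26 @ $15.30 = $9,996.20
Ending inventory: 112 @ $14.90 + 259 @ $15.30 = $5,631.50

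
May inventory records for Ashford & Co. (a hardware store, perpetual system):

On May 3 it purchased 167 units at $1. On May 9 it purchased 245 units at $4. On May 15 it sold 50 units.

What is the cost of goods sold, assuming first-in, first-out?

May 15, 50 sold [FIFO — oldest first]: 50 @ $1 = $50
Ending inventory: 117 @ $1 + 245 @ $4 = $1,097
Check: goods available $1,147 = COGS $50 + ending $1,097

COGS = $50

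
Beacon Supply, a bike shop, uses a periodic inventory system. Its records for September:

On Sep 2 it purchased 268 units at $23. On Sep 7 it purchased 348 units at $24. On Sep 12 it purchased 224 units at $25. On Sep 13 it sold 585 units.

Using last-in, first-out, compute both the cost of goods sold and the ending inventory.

COGS = $14,251; ending inventory = $5,865

Sep 13, 585 sold [LIFO — newest first]: 224 @ $25 + 348 @ $24 + 13 @ $23 = $14,251
Ending inventory: 255 @ $23 = $5,865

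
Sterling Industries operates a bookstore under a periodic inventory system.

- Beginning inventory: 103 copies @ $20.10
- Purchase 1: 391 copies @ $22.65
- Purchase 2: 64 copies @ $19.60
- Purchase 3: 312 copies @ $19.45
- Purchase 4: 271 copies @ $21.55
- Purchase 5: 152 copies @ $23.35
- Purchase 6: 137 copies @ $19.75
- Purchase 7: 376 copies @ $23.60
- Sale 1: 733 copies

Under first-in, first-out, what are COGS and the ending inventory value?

Sale 1 (733) [FIFO — oldest first]: 103 @ $20.10 + 391 @ $22.65 + 64 @ $19.60 + 175 @ $19.45 = $15,584.60
Ending inventory: 137 @ $19.45 + 271 @ $21.55 + 152 @ $23.35 + 137 @ $19.75 + 376 @ $23.60 = $23,633.25
Check: goods available $39,217.85 = COGS $15,584.60 + ending $23,633.25

COGS = $15,584.60; ending inventory = $23,633.25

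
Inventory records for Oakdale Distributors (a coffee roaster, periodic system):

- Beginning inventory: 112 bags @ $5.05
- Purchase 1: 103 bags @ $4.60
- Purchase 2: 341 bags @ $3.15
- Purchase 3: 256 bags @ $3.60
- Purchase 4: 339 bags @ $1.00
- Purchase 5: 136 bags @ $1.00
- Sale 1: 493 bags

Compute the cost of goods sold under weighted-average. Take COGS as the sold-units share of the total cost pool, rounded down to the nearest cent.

Sale 1, sell 493: 493/1287 × $3,510.15 → $1,344.60
Ending inventory (cost pool remaining) = $2,165.55

COGS = $1,344.60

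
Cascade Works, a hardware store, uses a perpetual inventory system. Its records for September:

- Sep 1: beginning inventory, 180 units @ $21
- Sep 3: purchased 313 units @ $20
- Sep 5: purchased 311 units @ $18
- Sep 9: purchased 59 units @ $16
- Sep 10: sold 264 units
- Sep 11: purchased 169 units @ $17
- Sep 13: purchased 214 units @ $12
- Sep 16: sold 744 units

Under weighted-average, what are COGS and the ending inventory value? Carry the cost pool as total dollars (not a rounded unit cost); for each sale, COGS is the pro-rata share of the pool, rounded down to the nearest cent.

After Sep 1: 180 on hand, pool $3,780.00 (≈ $21.0000 each)
After Sep 3: 493 on hand, pool $10,040.00 (≈ $20.3651 each)
After Sep 5: 804 on hand, pool $15,638.00 (≈ $19.4502 each)
After Sep 9: 863 on hand, pool $16,582.00 (≈ $19.2144 each)
Sep 10, sell 264: 264/863 × $16,582.00 → $5,072.59
After Sep 11: 768 on hand, pool $14,382.41 (≈ $18.7271 each)
After Sep 13: 982 on hand, pool $16,950.41 (≈ $17.2611 each)
Sep 16, sell 744: 744/982 × $16,950.41 → $12,842.26
Total COGS = $5,072.59 + $12,842.26 = $17,914.85
Ending inventory (cost pool remaining) = $4,108.15
Check: goods available $22,023.00 = COGS $17,914.85 + ending $4,108.15

COGS = $17,914.85; ending inventory = $4,108.15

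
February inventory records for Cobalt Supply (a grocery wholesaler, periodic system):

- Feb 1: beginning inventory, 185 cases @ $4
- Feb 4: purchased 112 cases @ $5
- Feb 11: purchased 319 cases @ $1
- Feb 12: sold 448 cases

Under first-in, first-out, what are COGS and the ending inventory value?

Feb 12, 448 sold [FIFO — oldest first]: 185 @ $4 + 112 @ $5 + 151 @ $1 = $1,451
Ending inventory: 168 @ $1 = $168

COGS = $1,451; ending inventory = $168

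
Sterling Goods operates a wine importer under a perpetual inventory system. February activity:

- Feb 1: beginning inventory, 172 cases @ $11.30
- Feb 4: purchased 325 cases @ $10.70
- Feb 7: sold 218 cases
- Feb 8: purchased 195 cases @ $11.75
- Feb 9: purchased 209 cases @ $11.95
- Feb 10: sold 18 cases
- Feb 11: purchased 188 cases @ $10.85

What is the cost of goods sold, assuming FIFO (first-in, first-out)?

COGS = $2,628.40

Feb 7, 218 sold [FIFO — oldest first]: 172 @ $11.30 + 46 @ $10.70 = $2,435.80
Feb 10, 18 sold [FIFO — oldest first]: 18 @ $10.70 = $192.60
Total COGS = $2,435.80 + $192.60 = $2,628.40
Ending inventory: 261 @ $10.70 + 195 @ $11.75 + 209 @ $11.95 + 188 @ $10.85 = $9,621.30
Check: goods available $12,249.70 = COGS $2,628.40 + ending $9,621.30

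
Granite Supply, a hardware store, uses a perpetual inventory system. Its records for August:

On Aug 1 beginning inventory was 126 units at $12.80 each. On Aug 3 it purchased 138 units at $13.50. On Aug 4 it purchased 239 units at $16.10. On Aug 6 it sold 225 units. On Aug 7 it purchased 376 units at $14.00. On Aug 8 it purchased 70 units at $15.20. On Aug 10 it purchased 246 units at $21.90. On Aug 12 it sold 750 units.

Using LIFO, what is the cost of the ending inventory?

Aug 6, 225 sold [LIFO — newest first]: 225 @ $16.10 = $3,622.50
Aug 12, 750 sold [LIFO — newest first]: 246 @ $21.90 + 70 @ $15.20 + 376 @ $14.00 + 14 @ $16.10 + 44 @ $13.50 = $12,534.80
Total COGS = $3,622.50 + $12,534.80 = $16,157.30
Ending inventory: 126 @ $12.80 + 94 @ $13.50 = $2,881.80
Check: goods available $19,039.10 = COGS $16,157.30 + ending $2,881.80

Ending inventory = $2,881.80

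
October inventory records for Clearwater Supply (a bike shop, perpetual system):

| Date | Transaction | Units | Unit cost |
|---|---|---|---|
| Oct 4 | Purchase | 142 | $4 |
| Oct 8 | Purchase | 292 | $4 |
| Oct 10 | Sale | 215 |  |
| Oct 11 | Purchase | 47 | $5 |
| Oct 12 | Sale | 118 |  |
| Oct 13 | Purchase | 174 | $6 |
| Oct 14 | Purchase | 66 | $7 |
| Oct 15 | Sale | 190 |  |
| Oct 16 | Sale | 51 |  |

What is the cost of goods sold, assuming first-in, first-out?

Oct 10, 215 sold [FIFO — oldest first]: 142 @ $4 + 73 @ $4 = $860
Oct 12, 118 sold [FIFO — oldest first]: 118 @ $4 = $472
Oct 15, 190 sold [FIFO — oldest first]: 101 @ $4 + 47 @ $5 + 42 @ $6 = $891
Oct 16, 51 sold [FIFO — oldest first]: 51 @ $6 = $306
Total COGS = $860 + $472 + $891 + $306 = $2,529
Ending inventory: 81 @ $6 + 66 @ $7 = $948

COGS = $2,529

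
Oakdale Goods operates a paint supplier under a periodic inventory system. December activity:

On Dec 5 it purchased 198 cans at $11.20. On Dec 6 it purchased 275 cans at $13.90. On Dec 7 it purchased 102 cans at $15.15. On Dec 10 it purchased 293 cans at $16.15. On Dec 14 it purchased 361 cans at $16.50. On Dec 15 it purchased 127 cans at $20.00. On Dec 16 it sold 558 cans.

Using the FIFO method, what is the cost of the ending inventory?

Ending inventory = $13,486.00

Dec 16, 558 sold [FIFO — oldest first]: 198 @ $11.20 + 275 @ $13.90 + 85 @ $15.15 = $7,327.85
Ending inventory: 17 @ $15.15 + 293 @ $16.15 + 361 @ $16.50 + 127 @ $20.00 = $13,486.00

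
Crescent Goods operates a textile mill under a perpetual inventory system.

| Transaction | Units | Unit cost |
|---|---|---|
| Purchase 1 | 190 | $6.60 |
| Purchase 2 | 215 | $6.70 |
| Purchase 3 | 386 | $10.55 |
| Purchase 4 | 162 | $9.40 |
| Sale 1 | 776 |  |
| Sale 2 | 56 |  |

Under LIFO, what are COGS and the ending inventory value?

COGS = $7,491.00; ending inventory = $798.60

Sale 1 (776) [LIFO — newest first]: 162 @ $9.40 + 386 @ $10.55 + 215 @ $6.70 + 13 @ $6.60 = $7,121.40
Sale 2 (56) [LIFO — newest first]: 56 @ $6.60 = $369.60
Total COGS = $7,121.40 + $369.60 = $7,491.00
Ending inventory: 121 @ $6.60 = $798.60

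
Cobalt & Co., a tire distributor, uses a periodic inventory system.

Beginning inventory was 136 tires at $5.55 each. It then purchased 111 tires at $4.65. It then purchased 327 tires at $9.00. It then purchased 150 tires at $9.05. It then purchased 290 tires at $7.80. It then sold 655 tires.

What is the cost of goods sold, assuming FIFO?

COGS = $4,947.00

Sale 1 (655) [FIFO — oldest first]: 136 @ $5.55 + 111 @ $4.65 + 327 @ $9.00 + 81 @ $9.05 = $4,947.00
Ending inventory: 69 @ $9.05 + 290 @ $7.80 = $2,886.45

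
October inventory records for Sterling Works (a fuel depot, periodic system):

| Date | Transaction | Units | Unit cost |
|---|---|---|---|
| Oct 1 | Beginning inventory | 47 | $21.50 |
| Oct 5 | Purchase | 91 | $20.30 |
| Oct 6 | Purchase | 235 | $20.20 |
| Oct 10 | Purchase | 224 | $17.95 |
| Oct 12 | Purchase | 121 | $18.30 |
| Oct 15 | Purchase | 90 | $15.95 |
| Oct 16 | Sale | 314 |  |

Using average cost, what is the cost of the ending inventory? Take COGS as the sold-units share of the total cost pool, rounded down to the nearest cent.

Ending inventory = $9,339.17

Oct 16, sell 314: 314/808 × $15,275.40 → $5,936.23
Ending inventory (cost pool remaining) = $9,339.17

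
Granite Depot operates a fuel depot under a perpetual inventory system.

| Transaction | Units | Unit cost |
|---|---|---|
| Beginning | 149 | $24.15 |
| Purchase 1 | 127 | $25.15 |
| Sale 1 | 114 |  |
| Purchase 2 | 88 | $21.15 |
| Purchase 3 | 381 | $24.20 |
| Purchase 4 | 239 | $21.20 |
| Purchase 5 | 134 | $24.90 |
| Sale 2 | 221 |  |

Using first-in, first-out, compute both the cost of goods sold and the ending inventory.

Sale 1 (114) [FIFO — oldest first]: 114 @ $24.15 = $2,753.10
Sale 2 (221) [FIFO — oldest first]: 35 @ $24.15 + 127 @ $25.15 + 59 @ $21.15 = $5,287.15
Total COGS = $2,753.10 + $5,287.15 = $8,040.25
Ending inventory: 29 @ $21.15 + 381 @ $24.20 + 239 @ $21.20 + 134 @ $24.90 = $18,236.95

COGS = $8,040.25; ending inventory = $18,236.95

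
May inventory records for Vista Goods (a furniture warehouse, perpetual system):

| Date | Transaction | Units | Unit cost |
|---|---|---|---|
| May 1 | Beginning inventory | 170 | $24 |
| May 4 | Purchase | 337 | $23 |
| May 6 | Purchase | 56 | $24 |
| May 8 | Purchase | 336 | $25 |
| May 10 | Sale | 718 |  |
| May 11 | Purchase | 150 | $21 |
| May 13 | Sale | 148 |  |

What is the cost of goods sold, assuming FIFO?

May 10, 718 sold [FIFO — oldest first]: 170 @ $24 + 337 @ $23 + 56 @ $24 + 155 @ $25 = $17,050
May 13, 148 sold [FIFO — oldest first]: 148 @ $25 = $3,700
Total COGS = $17,050 + $3,700 = $20,750
Ending inventory: 33 @ $25 + 150 @ $21 = $3,975

COGS = $20,750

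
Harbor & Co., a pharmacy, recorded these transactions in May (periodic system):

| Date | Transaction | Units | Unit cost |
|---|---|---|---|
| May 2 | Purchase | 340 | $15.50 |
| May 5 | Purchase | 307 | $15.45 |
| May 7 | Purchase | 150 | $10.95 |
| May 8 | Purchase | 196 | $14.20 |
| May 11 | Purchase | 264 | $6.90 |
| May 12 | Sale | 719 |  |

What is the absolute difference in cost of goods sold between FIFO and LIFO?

FIFO COGS: 340 @ $15.50 + 307 @ $15.45 + 72 @ $10.95 = $10,801.55
LIFO COGS: 264 @ $6.90 + 196 @ $14.20 + 150 @ $10.95 + 109 @ $15.45 = $7,931.35
Difference = |$10,801.55 − $7,931.35| = $2,870.20

$2,870.20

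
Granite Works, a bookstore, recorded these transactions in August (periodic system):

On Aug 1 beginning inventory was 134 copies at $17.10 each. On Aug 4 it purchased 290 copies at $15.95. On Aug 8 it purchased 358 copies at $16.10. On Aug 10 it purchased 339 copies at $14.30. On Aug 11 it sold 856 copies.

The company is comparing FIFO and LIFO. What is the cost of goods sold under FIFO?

COGS = $13,738.90

FIFO COGS: 134 @ $17.10 + 290 @ $15.95 + 358 @ $16.10 + 74 @ $14.30 = $13,738.90
LIFO COGS: 339 @ $14.30 + 358 @ $16.10 + 159 @ $15.95 = $13,147.55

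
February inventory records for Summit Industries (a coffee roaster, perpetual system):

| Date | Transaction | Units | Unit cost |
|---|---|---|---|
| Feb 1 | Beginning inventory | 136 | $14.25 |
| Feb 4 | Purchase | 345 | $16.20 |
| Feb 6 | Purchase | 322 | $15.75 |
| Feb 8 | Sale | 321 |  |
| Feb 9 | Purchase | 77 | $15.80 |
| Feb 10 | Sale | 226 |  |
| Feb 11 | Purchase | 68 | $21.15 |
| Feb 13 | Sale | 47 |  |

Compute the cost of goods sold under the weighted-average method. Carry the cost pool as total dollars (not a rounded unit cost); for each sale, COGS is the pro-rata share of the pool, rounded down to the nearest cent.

After Feb 1: 136 on hand, pool $1,938.00 (≈ $14.2500 each)
After Feb 4: 481 on hand, pool $7,527.00 (≈ $15.6486 each)
After Feb 6: 803 on hand, pool $12,598.50 (≈ $15.6893 each)
Feb 8, sell 321: 321/803 × $12,598.50 → $5,036.26
After Feb 9: 559 on hand, pool $8,778.84 (≈ $15.7045 each)
Feb 10, sell 226: 226/559 × $8,778.84 → $3,549.22
After Feb 11: 401 on hand, pool $6,667.82 (≈ $16.6280 each)
Feb 13, sell 47: 47/401 × $6,667.82 → $781.51
Total COGS = $5,036.26 + $3,549.22 + $781.51 = $9,366.99
Ending inventory (cost pool remaining) = $5,886.31
Check: goods available $15,253.30 = COGS $9,366.99 + ending $5,886.31

COGS = $9,366.99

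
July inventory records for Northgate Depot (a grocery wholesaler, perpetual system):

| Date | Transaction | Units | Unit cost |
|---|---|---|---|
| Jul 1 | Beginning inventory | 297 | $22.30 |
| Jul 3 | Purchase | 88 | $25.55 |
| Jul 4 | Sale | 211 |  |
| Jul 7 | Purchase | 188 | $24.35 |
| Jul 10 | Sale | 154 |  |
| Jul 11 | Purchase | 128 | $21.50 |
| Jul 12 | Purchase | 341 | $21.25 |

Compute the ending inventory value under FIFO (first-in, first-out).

Ending inventory = $15,087.05

Jul 4, 211 sold [FIFO — oldest first]: 211 @ $22.30 = $4,705.30
Jul 10, 154 sold [FIFO — oldest first]: 86 @ $22.30 + 68 @ $25.55 = $3,655.20
Total COGS = $4,705.30 + $3,655.20 = $8,360.50
Ending inventory: 20 @ $25.55 + 188 @ $24.35 + 128 @ $21.50 + 341 @ $21.25 = $15,087.05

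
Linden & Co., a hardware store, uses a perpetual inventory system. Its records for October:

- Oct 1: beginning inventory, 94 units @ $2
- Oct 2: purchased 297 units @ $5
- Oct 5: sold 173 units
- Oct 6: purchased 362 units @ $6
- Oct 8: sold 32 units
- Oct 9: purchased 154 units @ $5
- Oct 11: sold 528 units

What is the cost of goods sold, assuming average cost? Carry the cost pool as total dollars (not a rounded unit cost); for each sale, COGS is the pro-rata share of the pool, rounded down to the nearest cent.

COGS = $3,697.04

After Oct 1: 94 on hand, pool $188.00 (≈ $2.0000 each)
After Oct 2: 391 on hand, pool $1,673.00 (≈ $4.2788 each)
Oct 5, sell 173: 173/391 × $1,673.00 → $740.22
After Oct 6: 580 on hand, pool $3,104.78 (≈ $5.3531 each)
Oct 8, sell 32: 32/580 × $3,104.78 → $171.29
After Oct 9: 702 on hand, pool $3,703.49 (≈ $5.2756 each)
Oct 11, sell 528: 528/702 × $3,703.49 → $2,785.53
Total COGS = $740.22 + $171.29 + $2,785.53 = $3,697.04
Ending inventory (cost pool remaining) = $917.96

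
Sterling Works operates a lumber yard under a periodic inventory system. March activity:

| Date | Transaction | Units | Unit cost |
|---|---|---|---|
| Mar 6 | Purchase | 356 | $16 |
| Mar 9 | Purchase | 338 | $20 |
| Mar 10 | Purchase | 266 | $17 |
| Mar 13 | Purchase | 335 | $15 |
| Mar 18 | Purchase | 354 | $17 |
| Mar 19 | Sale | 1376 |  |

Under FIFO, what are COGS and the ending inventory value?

COGS = $23,380; ending inventory = $4,641

Mar 19, 1376 sold [FIFO — oldest first]: 356 @ $16 + 338 @ $20 + 266 @ $17 + 335 @ $15 + 81 @ $17 = $23,380
Ending inventory: 273 @ $17 = $4,641
Check: goods available $28,021 = COGS $23,380 + ending $4,641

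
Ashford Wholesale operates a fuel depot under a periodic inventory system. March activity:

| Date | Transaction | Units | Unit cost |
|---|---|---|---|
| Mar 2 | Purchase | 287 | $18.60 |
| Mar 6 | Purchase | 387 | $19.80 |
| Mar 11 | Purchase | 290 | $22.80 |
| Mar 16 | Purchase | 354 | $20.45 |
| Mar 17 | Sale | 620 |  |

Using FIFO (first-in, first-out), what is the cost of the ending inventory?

Mar 17, 620 sold [FIFO — oldest first]: 287 @ $18.60 + 333 @ $19.80 = $11,931.60
Ending inventory: 54 @ $19.80 + 290 @ $22.80 + 354 @ $20.45 = $14,920.50

Ending inventory = $14,920.50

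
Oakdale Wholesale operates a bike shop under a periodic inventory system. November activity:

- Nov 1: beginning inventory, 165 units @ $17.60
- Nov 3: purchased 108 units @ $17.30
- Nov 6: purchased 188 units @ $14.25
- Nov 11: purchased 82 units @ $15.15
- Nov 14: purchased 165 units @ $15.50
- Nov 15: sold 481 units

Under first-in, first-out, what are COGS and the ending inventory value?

Nov 15, 481 sold [FIFO — oldest first]: 165 @ $17.60 + 108 @ $17.30 + 188 @ $14.25 + 20 @ $15.15 = $7,754.40
Ending inventory: 62 @ $15.15 + 165 @ $15.50 = $3,496.80

COGS = $7,754.40; ending inventory = $3,496.80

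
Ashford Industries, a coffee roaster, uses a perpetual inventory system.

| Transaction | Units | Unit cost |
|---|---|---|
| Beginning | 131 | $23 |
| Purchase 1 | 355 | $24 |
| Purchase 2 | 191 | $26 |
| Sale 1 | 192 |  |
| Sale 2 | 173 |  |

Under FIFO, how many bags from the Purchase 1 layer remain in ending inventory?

121

Sale 1 (192) [FIFO — oldest first]: 131 @ $23 + 61 @ $24 = $4,477
Sale 2 (173) [FIFO — oldest first]: 173 @ $24 = $4,152
Total COGS = $4,477 + $4,152 = $8,629
Ending inventory: 121 @ $24 + 191 @ $26 = $7,870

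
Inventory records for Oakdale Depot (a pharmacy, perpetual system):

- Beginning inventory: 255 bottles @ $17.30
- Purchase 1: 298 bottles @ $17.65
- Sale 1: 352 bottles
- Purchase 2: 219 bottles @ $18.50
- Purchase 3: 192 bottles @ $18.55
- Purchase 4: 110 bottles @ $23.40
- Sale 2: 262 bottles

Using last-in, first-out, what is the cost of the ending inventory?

Sale 1 (352) [LIFO — newest first]: 298 @ $17.65 + 54 @ $17.30 = $6,193.90
Sale 2 (262) [LIFO — newest first]: 110 @ $23.40 + 152 @ $18.55 = $5,393.60
Total COGS = $6,193.90 + $5,393.60 = $11,587.50
Ending inventory: 201 @ $17.30 + 219 @ $18.50 + 40 @ $18.55 = $8,270.80
Check: goods available $19,858.30 = COGS $11,587.50 + ending $8,270.80

Ending inventory = $8,270.80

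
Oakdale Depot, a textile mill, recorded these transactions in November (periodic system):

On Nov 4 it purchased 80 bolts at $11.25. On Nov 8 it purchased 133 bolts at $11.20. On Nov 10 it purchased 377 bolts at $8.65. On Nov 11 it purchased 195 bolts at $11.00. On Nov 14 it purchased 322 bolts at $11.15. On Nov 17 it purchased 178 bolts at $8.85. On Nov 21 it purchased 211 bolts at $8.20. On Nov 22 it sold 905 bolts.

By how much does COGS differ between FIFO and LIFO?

FIFO COGS: 80 @ $11.25 + 133 @ $11.20 + 377 @ $8.65 + 195 @ $11.00 + 120 @ $11.15 = $9,133.65
LIFO COGS: 211 @ $8.20 + 178 @ $8.85 + 322 @ $11.15 + 194 @ $11.00 = $9,029.80
Difference = |$9,133.65 − $9,029.80| = $103.85

$103.85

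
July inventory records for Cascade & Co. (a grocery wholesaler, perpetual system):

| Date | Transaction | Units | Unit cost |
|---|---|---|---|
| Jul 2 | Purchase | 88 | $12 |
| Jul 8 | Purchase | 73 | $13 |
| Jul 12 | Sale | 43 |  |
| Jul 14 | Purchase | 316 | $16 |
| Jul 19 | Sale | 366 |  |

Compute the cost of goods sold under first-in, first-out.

Jul 12, 43 sold [FIFO — oldest first]: 43 @ $12 = $516
Jul 19, 366 sold [FIFO — oldest first]: 45 @ $12 + 73 @ $13 + 248 @ $16 = $5,457
Total COGS = $516 + $5,457 = $5,973
Ending inventory: 68 @ $16 = $1,088

COGS = $5,973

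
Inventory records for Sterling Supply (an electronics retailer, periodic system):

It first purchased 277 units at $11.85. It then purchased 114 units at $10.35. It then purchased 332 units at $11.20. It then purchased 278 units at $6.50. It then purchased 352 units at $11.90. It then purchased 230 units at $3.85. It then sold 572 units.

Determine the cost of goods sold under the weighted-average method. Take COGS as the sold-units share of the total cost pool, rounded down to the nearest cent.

Sale 1, sell 572: 572/1583 × $15,062.05 → $5,442.50
Ending inventory (cost pool remaining) = $9,619.55

COGS = $5,442.50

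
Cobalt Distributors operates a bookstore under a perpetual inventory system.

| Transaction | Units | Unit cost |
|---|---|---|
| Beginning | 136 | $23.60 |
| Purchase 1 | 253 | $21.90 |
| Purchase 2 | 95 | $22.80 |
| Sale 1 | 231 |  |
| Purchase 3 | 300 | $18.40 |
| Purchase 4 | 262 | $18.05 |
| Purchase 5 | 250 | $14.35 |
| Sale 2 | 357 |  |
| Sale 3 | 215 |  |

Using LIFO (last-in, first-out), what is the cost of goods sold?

COGS = $14,565.00

Sale 1 (231) [LIFO — newest first]: 95 @ $22.80 + 136 @ $21.90 = $5,144.40
Sale 2 (357) [LIFO — newest first]: 250 @ $14.35 + 107 @ $18.05 = $5,518.85
Sale 3 (215) [LIFO — newest first]: 155 @ $18.05 + 60 @ $18.40 = $3,901.75
Total COGS = $5,144.40 + $5,518.85 + $3,901.75 = $14,565.00
Ending inventory: 136 @ $23.60 + 117 @ $21.90 + 240 @ $18.40 = $10,187.90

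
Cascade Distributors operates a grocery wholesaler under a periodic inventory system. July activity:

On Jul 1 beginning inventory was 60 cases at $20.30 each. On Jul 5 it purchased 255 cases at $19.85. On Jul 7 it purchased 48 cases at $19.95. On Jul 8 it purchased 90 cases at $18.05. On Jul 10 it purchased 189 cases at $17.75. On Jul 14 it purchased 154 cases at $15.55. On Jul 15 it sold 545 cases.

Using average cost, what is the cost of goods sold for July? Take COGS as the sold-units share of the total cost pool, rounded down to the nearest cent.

COGS = $10,003.96

Jul 15, sell 545: 545/796 × $14,611.30 → $10,003.96
Ending inventory (cost pool remaining) = $4,607.34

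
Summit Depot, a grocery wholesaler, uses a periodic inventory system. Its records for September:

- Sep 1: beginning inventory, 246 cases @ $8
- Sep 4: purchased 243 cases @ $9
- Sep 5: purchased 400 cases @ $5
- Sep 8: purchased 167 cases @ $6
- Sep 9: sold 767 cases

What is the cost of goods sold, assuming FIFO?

COGS = $5,545

Sep 9, 767 sold [FIFO — oldest first]: 246 @ $8 + 243 @ $9 + 278 @ $5 = $5,545
Ending inventory: 122 @ $5 + 167 @ $6 = $1,612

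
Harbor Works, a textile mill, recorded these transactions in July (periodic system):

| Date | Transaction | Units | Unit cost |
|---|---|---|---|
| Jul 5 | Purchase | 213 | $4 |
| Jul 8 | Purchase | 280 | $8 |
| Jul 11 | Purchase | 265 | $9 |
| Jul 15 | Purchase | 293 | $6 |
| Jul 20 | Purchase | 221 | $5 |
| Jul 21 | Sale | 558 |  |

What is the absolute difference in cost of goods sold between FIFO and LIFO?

FIFO COGS: 213 @ $4 + 280 @ $8 + 65 @ $9 = $3,677
LIFO COGS: 221 @ $5 + 293 @ $6 + 44 @ $9 = $3,259
Difference = |$3,677 − $3,259| = $418

$418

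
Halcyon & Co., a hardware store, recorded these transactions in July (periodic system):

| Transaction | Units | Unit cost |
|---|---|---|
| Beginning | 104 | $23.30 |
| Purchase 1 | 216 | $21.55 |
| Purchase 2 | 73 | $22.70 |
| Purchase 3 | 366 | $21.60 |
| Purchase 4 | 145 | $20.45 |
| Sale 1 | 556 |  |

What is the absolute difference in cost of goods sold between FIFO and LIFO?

$363.55

FIFO COGS: 104 @ $23.30 + 216 @ $21.55 + 73 @ $22.70 + 163 @ $21.60 = $12,255.90
LIFO COGS: 145 @ $20.45 + 366 @ $21.60 + 45 @ $22.70 = $11,892.35
Difference = |$12,255.90 − $11,892.35| = $363.55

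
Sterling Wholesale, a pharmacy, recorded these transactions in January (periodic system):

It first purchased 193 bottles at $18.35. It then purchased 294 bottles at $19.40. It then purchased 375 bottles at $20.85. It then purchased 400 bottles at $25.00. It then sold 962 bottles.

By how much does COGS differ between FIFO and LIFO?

$1,882.65

FIFO COGS: 193 @ $18.35 + 294 @ $19.40 + 375 @ $20.85 + 100 @ $25.00 = $19,563.90
LIFO COGS: 400 @ $25.00 + 375 @ $20.85 + 187 @ $19.40 = $21,446.55
Difference = |$19,563.90 − $21,446.55| = $1,882.65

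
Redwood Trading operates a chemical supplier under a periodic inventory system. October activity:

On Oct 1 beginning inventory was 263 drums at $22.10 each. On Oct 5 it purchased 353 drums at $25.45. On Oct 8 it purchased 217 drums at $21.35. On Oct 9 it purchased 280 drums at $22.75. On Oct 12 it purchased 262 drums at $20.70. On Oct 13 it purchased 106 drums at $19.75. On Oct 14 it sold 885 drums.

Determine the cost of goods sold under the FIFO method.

Oct 14, 885 sold [FIFO — oldest first]: 263 @ $22.10 + 353 @ $25.45 + 217 @ $21.35 + 52 @ $22.75 = $20,612.10
Ending inventory: 228 @ $22.75 + 262 @ $20.70 + 106 @ $19.75 = $12,703.90
Check: goods available $33,316.00 = COGS $20,612.10 + ending $12,703.90

COGS = $20,612.10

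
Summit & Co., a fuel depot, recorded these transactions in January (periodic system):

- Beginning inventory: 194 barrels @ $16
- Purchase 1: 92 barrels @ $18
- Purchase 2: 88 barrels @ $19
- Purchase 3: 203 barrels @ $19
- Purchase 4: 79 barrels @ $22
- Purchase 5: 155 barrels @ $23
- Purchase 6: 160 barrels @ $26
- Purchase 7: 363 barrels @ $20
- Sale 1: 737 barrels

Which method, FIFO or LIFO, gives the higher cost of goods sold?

FIFO COGS: 194 @ $16 + 92 @ $18 + 88 @ $19 + 203 @ $19 + 79 @ $22 + 81 @ $23 = $13,890
LIFO COGS: 363 @ $20 + 160 @ $26 + 155 @ $23 + 59 @ $22 = $16,283

LIFO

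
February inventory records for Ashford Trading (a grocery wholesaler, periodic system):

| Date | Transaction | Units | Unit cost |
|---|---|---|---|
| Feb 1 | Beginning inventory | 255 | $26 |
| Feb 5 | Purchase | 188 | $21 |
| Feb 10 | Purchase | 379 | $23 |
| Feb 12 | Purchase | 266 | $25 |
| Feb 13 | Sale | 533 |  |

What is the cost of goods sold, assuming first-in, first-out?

COGS = $12,648

Feb 13, 533 sold [FIFO — oldest first]: 255 @ $26 + 188 @ $21 + 90 @ $23 = $12,648
Ending inventory: 289 @ $23 + 266 @ $25 = $13,297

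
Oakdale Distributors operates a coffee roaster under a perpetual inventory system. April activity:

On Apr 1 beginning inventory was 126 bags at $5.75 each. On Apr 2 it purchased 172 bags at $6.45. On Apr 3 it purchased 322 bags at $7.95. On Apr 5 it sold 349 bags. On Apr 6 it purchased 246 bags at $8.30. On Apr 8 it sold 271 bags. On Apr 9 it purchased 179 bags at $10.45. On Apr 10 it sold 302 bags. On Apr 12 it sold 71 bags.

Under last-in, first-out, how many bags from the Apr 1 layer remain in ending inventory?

Apr 5, 349 sold [LIFO — newest first]: 322 @ $7.95 + 27 @ $6.45 = $2,734.05
Apr 8, 271 sold [LIFO — newest first]: 246 @ $8.30 + 25 @ $6.45 = $2,203.05
Apr 10, 302 sold [LIFO — newest first]: 179 @ $10.45 + 120 @ $6.45 + 3 @ $5.75 = $2,661.80
Apr 12, 71 sold [LIFO — newest first]: 71 @ $5.75 = $408.25
Total COGS = $2,734.05 + $2,203.05 + $2,661.80 + $408.25 = $8,007.15
Ending inventory: 52 @ $5.75 = $299.00
Check: goods available $8,306.15 = COGS $8,007.15 + ending $299.00

52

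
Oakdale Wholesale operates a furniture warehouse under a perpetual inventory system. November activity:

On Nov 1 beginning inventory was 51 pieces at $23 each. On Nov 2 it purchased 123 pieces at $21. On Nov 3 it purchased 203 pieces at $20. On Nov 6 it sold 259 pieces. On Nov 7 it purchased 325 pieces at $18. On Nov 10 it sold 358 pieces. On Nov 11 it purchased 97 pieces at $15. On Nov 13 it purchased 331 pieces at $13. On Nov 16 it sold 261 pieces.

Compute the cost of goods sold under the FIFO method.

COGS = $16,148

Nov 6, 259 sold [FIFO — oldest first]: 51 @ $23 + 123 @ $21 + 85 @ $20 = $5,456
Nov 10, 358 sold [FIFO — oldest first]: 118 @ $20 + 240 @ $18 = $6,680
Nov 16, 261 sold [FIFO — oldest first]: 85 @ $18 + 97 @ $15 + 79 @ $13 = $4,012
Total COGS = $5,456 + $6,680 + $4,012 = $16,148
Ending inventory: 252 @ $13 = $3,276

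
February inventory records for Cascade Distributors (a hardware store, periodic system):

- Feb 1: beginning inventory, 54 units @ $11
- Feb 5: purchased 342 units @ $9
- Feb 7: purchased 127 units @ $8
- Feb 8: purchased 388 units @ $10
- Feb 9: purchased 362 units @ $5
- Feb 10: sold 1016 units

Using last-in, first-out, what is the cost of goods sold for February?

Feb 10, 1016 sold [LIFO — newest first]: 362 @ $5 + 388 @ $10 + 127 @ $8 + 139 @ $9 = $7,957
Ending inventory: 54 @ $11 + 203 @ $9 = $2,421

COGS = $7,957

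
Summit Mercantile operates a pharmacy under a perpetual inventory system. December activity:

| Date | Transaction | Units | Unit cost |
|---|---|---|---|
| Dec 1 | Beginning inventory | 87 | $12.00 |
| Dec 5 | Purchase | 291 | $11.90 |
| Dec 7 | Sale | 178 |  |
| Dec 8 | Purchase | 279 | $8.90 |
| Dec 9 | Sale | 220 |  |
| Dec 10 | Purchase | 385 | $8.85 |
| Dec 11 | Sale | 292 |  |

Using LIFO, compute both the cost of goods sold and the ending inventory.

COGS = $6,660.40; ending inventory = $3,736.85

Dec 7, 178 sold [LIFO — newest first]: 178 @ $11.90 = $2,118.20
Dec 9, 220 sold [LIFO — newest first]: 220 @ $8.90 = $1,958.00
Dec 11, 292 sold [LIFO — newest first]: 292 @ $8.85 = $2,584.20
Total COGS = $2,118.20 + $1,958.00 + $2,584.20 = $6,660.40
Ending inventory: 87 @ $12.00 + 113 @ $11.90 + 59 @ $8.90 + 93 @ $8.85 = $3,736.85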